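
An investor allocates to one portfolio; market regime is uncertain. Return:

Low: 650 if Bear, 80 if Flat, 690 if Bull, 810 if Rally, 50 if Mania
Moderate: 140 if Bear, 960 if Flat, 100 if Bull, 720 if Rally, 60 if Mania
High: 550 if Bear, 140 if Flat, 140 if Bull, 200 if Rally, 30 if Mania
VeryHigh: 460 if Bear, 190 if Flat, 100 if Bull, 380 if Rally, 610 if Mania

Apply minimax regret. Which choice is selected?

Column bests: Bear=650, Flat=960, Bull=690, Rally=810, Mania=610.
Low regrets: 0, 880, 0, 0, 560 → max 880
Moderate regrets: 510, 0, 590, 90, 550 → max 590
High regrets: 100, 820, 550, 610, 580 → max 820
VeryHigh regrets: 190, 770, 590, 430, 0 → max 770
Smallest max regret = 590 → Moderate.

Moderate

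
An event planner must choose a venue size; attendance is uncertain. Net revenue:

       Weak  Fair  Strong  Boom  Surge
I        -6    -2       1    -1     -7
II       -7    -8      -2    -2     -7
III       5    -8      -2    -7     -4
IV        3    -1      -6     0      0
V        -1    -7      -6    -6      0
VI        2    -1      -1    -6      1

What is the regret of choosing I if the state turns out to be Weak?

11

Best payoff under Weak is 5.
Regret = 5 − (-6) = 11.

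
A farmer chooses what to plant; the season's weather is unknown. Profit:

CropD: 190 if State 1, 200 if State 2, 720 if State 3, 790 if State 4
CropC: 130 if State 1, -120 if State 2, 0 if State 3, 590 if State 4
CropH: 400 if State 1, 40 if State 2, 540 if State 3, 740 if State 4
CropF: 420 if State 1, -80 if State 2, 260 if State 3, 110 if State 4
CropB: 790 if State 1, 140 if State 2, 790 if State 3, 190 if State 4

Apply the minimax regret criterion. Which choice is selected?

Column bests: State 1=790, State 2=200, State 3=790, State 4=790.
CropD regrets: 600, 0, 70, 0 → max 600
CropC regrets: 660, 320, 790, 200 → max 790
CropH regrets: 390, 160, 250, 50 → max 390
CropF regrets: 370, 280, 530, 680 → max 680
CropB regrets: 0, 60, 0, 600 → max 600
Smallest max regret = 390 → CropH.

CropH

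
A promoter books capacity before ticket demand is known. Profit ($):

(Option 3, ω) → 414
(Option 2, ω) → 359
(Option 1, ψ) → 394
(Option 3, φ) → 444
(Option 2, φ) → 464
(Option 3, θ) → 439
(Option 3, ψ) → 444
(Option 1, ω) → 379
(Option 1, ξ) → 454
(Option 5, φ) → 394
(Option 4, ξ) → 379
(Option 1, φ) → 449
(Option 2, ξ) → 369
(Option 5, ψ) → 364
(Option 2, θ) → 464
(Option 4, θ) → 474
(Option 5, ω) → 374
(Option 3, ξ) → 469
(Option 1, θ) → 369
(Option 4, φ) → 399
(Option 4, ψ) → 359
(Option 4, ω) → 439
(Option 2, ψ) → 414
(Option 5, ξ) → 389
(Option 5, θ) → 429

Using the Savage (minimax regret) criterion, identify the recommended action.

Column bests: θ=474, φ=464, ψ=444, ω=439, ξ=469.
Option 1 regrets: 105, 15, 50, 60, 15 → max 105
Option 2 regrets: 10, 0, 30, 80, 100 → max 100
Option 3 regrets: 35, 20, 0, 25, 0 → max 35
Option 4 regrets: 0, 65, 85, 0, 90 → max 90
Option 5 regrets: 45, 70, 80, 65, 80 → max 80
Smallest max regret = 35 → Option 3.

Option 3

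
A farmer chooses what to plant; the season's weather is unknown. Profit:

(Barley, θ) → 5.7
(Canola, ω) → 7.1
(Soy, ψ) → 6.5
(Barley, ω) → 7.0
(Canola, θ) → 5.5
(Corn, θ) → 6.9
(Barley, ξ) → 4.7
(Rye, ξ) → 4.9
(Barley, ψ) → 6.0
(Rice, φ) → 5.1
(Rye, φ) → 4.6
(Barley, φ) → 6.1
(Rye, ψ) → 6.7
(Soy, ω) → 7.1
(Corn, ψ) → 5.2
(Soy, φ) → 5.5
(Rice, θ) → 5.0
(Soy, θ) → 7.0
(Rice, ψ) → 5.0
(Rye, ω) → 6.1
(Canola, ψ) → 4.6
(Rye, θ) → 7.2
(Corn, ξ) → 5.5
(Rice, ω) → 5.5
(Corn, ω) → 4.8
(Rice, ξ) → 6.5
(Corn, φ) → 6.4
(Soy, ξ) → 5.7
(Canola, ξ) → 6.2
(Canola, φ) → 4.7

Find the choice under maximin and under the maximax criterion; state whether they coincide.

Row minima: Corn=4.8, Barley=4.7, Rye=4.6, Rice=5.0, Soy=5.5, Canola=4.6
Best worst-case = 5.5 → Soy.
Row maxima: Corn=6.9, Barley=7.0, Rye=7.2, Rice=6.5, Soy=7.1, Canola=7.1
Best best-case = 7.2 → Rye.

maximin → Soy; maximax → Rye (disagree)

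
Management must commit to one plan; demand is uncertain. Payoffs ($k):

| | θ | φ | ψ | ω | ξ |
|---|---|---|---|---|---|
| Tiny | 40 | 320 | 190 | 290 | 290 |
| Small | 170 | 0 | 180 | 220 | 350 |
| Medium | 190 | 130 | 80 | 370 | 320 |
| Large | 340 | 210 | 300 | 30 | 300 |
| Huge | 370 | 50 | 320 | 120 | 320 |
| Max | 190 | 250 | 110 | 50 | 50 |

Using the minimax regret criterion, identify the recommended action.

Column bests: θ=370, φ=320, ψ=320, ω=370, ξ=350.
Tiny regrets: 330, 0, 130, 80, 60 → max 330
Small regrets: 200, 320, 140, 150, 0 → max 320
Medium regrets: 180, 190, 240, 0, 30 → max 240
Large regrets: 30, 110, 20, 340, 50 → max 340
Huge regrets: 0, 270, 0, 250, 30 → max 270
Max regrets: 180, 70, 210, 320, 300 → max 320
Smallest max regret = 240 → Medium.

Medium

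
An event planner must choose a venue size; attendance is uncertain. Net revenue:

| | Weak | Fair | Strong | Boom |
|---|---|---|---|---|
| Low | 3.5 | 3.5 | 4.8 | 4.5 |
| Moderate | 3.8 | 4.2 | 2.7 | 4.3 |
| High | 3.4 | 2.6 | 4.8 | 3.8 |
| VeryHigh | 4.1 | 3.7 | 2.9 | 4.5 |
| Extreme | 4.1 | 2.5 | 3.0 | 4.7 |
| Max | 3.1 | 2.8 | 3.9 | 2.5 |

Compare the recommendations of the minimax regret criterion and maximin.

Column bests: Weak=4.1, Fair=4.2, Strong=4.8, Boom=4.7.
Low regrets: 0.6, 0.7, 0.0, 0.2 → max 0.7
Moderate regrets: 0.3, 0.0, 2.1, 0.4 → max 2.1
High regrets: 0.7, 1.6, 0.0, 0.9 → max 1.6
VeryHigh regrets: 0.0, 0.5, 1.9, 0.2 → max 1.9
Extreme regrets: 0.0, 1.7, 1.8, 0.0 → max 1.8
Max regrets: 1.0, 1.4, 0.9, 2.2 → max 2.2
Smallest max regret = 0.7 → Low.
Row minima: Low=3.5, Moderate=2.7, High=2.6, VeryHigh=2.9, Extreme=2.5, Max=2.5
Best worst-case = 3.5 → Low.

minimax regret → Low; maximin → Low (agree)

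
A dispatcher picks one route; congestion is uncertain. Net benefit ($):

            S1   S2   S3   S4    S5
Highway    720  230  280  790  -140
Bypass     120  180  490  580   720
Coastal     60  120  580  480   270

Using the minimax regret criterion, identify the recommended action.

Column bests: S1=720, S2=230, S3=580, S4=790, S5=720.
Highway regrets: 0, 0, 300, 0, 860 → max 860
Bypass regrets: 600, 50, 90, 210, 0 → max 600
Coastal regrets: 660, 110, 0, 310, 450 → max 660
Smallest max regret = 600 → Bypass.

Bypass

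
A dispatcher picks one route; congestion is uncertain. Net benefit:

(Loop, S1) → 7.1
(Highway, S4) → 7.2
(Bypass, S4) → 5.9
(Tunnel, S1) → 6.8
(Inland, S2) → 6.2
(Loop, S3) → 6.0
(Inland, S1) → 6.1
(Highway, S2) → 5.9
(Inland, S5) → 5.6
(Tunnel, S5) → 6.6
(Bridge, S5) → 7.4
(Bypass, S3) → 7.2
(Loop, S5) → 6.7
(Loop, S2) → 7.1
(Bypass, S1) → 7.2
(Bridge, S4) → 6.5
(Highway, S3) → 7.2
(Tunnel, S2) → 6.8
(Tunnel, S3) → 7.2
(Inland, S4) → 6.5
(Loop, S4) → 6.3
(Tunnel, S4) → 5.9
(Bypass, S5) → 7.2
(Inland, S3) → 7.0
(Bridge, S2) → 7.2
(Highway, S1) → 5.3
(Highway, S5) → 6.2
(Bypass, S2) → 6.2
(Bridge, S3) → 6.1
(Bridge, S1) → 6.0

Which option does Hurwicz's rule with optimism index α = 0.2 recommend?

Bridge: 0.2·7.4 + 0.8·6.0 = 6.28
Bypass: 0.2·7.2 + 0.8·5.9 = 6.16
Inland: 0.2·7.0 + 0.8·5.6 = 5.88
Tunnel: 0.2·7.2 + 0.8·5.9 = 6.16
Loop: 0.2·7.1 + 0.8·6.0 = 6.22
Highway: 0.2·7.2 + 0.8·5.3 = 5.68
Highest Hurwicz score = 6.28 → Bridge.

Bridge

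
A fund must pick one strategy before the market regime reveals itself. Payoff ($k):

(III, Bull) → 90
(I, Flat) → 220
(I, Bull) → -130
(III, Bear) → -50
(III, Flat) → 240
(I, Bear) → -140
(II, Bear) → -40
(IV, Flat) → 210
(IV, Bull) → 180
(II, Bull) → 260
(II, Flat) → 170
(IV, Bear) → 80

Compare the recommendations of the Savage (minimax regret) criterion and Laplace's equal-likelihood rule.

minimax regret → IV; laplace → IV (agree)

Column bests: Bear=80, Flat=240, Bull=260.
I regrets: 220, 20, 390 → max 390
II regrets: 120, 70, 0 → max 120
III regrets: 130, 0, 170 → max 170
IV regrets: 0, 30, 80 → max 80
Smallest max regret = 80 → IV.
Row averages: I=-50/3, II=130, III=280/3, IV=470/3
Highest average = 470/3 → IV.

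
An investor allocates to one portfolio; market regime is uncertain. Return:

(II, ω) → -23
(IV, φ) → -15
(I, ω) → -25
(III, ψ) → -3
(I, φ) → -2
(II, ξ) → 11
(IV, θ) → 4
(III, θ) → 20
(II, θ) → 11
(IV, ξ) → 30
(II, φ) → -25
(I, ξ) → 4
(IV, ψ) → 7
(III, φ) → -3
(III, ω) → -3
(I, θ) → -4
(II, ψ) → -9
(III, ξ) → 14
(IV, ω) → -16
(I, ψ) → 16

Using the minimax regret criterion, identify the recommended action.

Column bests: θ=20, φ=-2, ψ=16, ω=-3, ξ=30.
I regrets: 24, 0, 0, 22, 26 → max 26
II regrets: 9, 23, 25, 20, 19 → max 25
III regrets: 0, 1, 19, 0, 16 → max 19
IV regrets: 16, 13, 9, 13, 0 → max 16
Smallest max regret = 16 → IV.

IV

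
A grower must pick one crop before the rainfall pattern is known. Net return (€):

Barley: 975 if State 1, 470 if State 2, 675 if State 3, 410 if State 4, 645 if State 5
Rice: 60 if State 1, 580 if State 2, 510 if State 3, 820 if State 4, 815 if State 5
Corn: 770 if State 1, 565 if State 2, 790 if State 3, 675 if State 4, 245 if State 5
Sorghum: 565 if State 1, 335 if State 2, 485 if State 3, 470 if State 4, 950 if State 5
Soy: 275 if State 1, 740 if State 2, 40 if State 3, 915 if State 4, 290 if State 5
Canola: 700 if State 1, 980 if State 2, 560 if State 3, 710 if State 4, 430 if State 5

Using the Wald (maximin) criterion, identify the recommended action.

Row minima: Barley=410, Rice=60, Corn=245, Sorghum=335, Soy=40, Canola=430
Best worst-case = 430 → Canola.

Canola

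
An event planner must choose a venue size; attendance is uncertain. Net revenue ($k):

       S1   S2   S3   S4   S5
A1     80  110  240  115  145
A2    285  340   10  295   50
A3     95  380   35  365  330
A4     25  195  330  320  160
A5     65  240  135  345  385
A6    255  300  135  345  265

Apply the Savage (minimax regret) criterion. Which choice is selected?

Column bests: S1=285, S2=380, S3=330, S4=365, S5=385.
A1 regrets: 205, 270, 90, 250, 240 → max 270
A2 regrets: 0, 40, 320, 70, 335 → max 335
A3 regrets: 190, 0, 295, 0, 55 → max 295
A4 regrets: 260, 185, 0, 45, 225 → max 260
A5 regrets: 220, 140, 195, 20, 0 → max 220
A6 regrets: 30, 80, 195, 20, 120 → max 195
Smallest max regret = 195 → A6.

A6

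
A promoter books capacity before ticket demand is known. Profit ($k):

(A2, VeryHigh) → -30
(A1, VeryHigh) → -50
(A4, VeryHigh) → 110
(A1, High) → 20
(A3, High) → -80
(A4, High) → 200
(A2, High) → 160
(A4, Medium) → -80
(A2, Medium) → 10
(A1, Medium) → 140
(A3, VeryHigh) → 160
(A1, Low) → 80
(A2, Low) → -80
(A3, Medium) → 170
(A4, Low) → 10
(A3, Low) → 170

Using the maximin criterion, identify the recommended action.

A1

Row minima: A1=-50, A2=-80, A3=-80, A4=-80
Best worst-case = -50 → A1.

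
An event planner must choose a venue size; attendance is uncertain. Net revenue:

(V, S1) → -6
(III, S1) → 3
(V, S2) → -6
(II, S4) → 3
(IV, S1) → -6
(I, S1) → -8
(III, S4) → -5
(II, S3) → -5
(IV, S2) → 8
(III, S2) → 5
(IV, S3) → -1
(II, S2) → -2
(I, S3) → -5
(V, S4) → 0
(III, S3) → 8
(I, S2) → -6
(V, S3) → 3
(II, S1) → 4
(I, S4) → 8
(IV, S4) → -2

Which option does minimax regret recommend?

IV

Column bests: S1=4, S2=8, S3=8, S4=8.
I regrets: 12, 14, 13, 0 → max 14
II regrets: 0, 10, 13, 5 → max 13
III regrets: 1, 3, 0, 13 → max 13
IV regrets: 10, 0, 9, 10 → max 10
V regrets: 10, 14, 5, 8 → max 14
Smallest max regret = 10 → IV.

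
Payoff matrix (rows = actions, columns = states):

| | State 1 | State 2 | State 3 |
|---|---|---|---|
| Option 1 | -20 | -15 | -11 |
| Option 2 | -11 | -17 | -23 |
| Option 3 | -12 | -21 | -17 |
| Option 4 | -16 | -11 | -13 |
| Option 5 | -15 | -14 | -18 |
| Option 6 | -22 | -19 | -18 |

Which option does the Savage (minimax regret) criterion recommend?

Option 4

Column bests: State 1=-11, State 2=-11, State 3=-11.
Option 1 regrets: 9, 4, 0 → max 9
Option 2 regrets: 0, 6, 12 → max 12
Option 3 regrets: 1, 10, 6 → max 10
Option 4 regrets: 5, 0, 2 → max 5
Option 5 regrets: 4, 3, 7 → max 7
Option 6 regrets: 11, 8, 7 → max 11
Smallest max regret = 5 → Option 4.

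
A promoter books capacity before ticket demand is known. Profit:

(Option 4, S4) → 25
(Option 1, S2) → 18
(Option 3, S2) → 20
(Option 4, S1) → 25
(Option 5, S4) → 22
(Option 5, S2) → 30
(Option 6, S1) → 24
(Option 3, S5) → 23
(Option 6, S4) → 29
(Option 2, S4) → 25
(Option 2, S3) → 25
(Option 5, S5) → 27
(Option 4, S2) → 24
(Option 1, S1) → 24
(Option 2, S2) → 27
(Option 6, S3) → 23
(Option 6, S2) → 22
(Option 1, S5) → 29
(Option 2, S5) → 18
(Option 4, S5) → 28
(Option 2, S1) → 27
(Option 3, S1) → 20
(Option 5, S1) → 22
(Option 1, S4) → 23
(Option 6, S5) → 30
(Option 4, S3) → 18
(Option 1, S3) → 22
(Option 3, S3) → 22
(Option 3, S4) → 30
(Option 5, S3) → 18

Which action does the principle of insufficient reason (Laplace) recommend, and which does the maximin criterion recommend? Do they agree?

laplace → Option 6; maximin → Option 6 (agree)

Row averages: Option 1=23.2, Option 2=24.4, Option 3=23, Option 4=24, Option 5=23.8, Option 6=25.6
Highest average = 25.6 → Option 6.
Row minima: Option 1=18, Option 2=18, Option 3=20, Option 4=18, Option 5=18, Option 6=22
Best worst-case = 22 → Option 6.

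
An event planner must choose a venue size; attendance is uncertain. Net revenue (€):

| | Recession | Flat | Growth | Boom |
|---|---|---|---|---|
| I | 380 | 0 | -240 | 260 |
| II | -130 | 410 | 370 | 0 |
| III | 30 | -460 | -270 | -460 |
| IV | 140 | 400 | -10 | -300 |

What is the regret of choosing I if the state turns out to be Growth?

Best payoff under Growth is 370.
Regret = 370 − (-240) = 610.

610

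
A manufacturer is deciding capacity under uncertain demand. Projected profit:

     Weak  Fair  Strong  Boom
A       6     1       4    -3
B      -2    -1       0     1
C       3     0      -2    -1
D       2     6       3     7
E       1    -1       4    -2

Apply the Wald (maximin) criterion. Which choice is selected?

D

Row minima: A=-3, B=-2, C=-2, D=2, E=-2
Best worst-case = 2 → D.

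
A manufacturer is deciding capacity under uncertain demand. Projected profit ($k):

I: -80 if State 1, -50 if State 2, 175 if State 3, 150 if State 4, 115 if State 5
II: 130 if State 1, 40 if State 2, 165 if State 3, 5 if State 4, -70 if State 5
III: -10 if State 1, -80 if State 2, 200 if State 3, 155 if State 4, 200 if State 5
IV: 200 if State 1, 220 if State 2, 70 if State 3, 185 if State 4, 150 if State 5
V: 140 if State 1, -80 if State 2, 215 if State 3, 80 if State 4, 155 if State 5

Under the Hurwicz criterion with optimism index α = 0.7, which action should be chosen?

I: 0.7·175 + 0.3·(-80) = 98.5
II: 0.7·165 + 0.3·(-70) = 94.5
III: 0.7·200 + 0.3·(-80) = 116
IV: 0.7·220 + 0.3·70 = 175
V: 0.7·215 + 0.3·(-80) = 126.5
Highest Hurwicz score = 175 → IV.

IV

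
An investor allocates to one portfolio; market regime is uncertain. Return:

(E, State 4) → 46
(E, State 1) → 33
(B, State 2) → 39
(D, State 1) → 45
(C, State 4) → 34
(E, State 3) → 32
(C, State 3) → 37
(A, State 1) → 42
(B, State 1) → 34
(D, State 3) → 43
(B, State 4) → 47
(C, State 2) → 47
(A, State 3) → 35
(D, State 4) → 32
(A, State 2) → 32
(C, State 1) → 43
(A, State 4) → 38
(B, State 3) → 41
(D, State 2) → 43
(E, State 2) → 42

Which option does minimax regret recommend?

Column bests: State 1=45, State 2=47, State 3=43, State 4=47.
A regrets: 3, 15, 8, 9 → max 15
B regrets: 11, 8, 2, 0 → max 11
C regrets: 2, 0, 6, 13 → max 13
D regrets: 0, 4, 0, 15 → max 15
E regrets: 12, 5, 11, 1 → max 12
Smallest max regret = 11 → B.

B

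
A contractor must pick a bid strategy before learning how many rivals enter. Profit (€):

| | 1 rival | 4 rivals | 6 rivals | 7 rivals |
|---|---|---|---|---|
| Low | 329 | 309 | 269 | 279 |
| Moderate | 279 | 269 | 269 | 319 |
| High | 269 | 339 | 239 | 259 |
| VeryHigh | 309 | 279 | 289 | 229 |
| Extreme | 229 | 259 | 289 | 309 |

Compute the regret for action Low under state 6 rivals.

Best payoff under 6 rivals is 289.
Regret = 289 − 269 = 20.

20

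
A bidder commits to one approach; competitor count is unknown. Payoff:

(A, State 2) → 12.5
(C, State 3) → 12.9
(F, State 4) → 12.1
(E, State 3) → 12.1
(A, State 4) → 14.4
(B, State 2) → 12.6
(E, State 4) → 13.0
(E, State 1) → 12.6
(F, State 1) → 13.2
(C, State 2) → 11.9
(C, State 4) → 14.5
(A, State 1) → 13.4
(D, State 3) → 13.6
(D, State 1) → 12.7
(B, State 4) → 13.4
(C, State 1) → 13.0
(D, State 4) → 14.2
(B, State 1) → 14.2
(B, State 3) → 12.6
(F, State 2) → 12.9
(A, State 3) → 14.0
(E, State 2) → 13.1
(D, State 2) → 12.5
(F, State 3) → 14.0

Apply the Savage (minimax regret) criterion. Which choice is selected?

A

Column bests: State 1=14.2, State 2=13.1, State 3=14.0, State 4=14.5.
A regrets: 0.8, 0.6, 0.0, 0.1 → max 0.8
B regrets: 0.0, 0.5, 1.4, 1.1 → max 1.4
C regrets: 1.2, 1.2, 1.1, 0.0 → max 1.2
D regrets: 1.5, 0.6, 0.4, 0.3 → max 1.5
E regrets: 1.6, 0.0, 1.9, 1.5 → max 1.9
F regrets: 1.0, 0.2, 0.0, 2.4 → max 2.4
Smallest max regret = 0.8 → A.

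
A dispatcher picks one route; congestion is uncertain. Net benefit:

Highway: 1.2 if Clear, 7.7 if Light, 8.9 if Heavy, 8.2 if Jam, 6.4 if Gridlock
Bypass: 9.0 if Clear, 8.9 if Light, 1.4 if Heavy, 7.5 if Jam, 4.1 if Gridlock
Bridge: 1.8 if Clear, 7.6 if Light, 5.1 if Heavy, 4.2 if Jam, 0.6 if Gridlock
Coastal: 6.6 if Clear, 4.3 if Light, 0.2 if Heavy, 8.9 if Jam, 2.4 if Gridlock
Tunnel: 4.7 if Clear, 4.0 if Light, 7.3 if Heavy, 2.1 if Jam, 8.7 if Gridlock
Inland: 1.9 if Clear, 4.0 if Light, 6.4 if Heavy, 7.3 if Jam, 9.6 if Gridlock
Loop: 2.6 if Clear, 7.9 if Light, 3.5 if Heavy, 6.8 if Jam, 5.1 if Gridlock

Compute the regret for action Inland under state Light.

4.9

Best payoff under Light is 8.9.
Regret = 8.9 − 4.0 = 4.9.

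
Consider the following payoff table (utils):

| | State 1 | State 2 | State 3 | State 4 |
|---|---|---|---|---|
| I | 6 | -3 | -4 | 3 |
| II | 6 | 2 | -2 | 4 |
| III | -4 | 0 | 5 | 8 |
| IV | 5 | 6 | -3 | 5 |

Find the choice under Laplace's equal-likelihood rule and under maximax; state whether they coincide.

Row averages: I=0.5, II=2.5, III=2.25, IV=3.25
Highest average = 3.25 → IV.
Row maxima: I=6, II=6, III=8, IV=6
Best best-case = 8 → III.

laplace → IV; maximax → III (disagree)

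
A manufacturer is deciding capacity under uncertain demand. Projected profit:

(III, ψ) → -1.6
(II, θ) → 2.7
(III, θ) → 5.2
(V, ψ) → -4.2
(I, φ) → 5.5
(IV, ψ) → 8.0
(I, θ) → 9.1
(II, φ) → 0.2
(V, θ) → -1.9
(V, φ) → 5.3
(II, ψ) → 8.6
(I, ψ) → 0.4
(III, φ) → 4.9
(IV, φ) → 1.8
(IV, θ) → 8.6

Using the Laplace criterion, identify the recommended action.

IV

Row averages: I=5, II=23/6, III=17/6, IV=92/15, V=-4/15
Highest average = 92/15 → IV.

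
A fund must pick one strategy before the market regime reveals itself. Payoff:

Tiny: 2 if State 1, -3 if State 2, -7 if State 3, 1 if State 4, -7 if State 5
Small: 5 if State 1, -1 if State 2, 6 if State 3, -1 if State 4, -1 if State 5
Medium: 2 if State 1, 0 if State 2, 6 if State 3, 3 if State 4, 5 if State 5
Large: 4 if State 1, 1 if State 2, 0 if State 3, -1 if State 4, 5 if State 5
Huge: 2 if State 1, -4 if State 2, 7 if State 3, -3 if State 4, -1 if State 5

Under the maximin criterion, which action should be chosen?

Medium

Row minima: Tiny=-7, Small=-1, Medium=0, Large=-1, Huge=-4
Best worst-case = 0 → Medium.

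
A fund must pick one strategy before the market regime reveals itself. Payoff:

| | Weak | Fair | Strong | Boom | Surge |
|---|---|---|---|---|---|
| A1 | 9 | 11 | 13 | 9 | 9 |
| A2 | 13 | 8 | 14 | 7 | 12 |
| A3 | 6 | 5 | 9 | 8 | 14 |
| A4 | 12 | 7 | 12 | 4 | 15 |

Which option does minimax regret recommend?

Column bests: Weak=13, Fair=11, Strong=14, Boom=9, Surge=15.
A1 regrets: 4, 0, 1, 0, 6 → max 6
A2 regrets: 0, 3, 0, 2, 3 → max 3
A3 regrets: 7, 6, 5, 1, 1 → max 7
A4 regrets: 1, 4, 2, 5, 0 → max 5
Smallest max regret = 3 → A2.

A2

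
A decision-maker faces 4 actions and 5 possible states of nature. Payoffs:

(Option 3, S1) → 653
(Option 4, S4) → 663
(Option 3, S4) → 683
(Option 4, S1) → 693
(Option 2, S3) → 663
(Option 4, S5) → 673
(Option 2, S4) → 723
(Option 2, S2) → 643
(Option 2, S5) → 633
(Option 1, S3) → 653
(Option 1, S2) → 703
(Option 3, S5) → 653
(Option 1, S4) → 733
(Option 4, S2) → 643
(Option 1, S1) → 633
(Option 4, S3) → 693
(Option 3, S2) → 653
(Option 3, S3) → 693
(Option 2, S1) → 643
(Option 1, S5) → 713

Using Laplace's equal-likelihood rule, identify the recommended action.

Row averages: Option 1=687, Option 2=661, Option 3=667, Option 4=673
Highest average = 687 → Option 1.

Option 1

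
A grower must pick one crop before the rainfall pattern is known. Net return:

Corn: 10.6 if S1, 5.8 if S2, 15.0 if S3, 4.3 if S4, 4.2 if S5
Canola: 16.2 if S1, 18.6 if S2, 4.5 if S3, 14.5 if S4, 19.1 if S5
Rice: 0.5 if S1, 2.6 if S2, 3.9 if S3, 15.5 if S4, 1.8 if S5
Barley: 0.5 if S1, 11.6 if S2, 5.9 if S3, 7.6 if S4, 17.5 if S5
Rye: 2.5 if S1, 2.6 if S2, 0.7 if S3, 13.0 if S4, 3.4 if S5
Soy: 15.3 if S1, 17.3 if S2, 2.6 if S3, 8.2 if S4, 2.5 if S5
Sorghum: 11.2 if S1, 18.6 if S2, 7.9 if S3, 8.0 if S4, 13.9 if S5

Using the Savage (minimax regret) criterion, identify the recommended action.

Sorghum

Column bests: S1=16.2, S2=18.6, S3=15.0, S4=15.5, S5=19.1.
Corn regrets: 5.6, 12.8, 0.0, 11.2, 14.9 → max 14.9
Canola regrets: 0.0, 0.0, 10.5, 1.0, 0.0 → max 10.5
Rice regrets: 15.7, 16.0, 11.1, 0.0, 17.3 → max 17.3
Barley regrets: 15.7, 7.0, 9.1, 7.9, 1.6 → max 15.7
Rye regrets: 13.7, 16.0, 14.3, 2.5, 15.7 → max 16.0
Soy regrets: 0.9, 1.3, 12.4, 7.3, 16.6 → max 16.6
Sorghum regrets: 5.0, 0.0, 7.1, 7.5, 5.2 → max 7.5
Smallest max regret = 7.5 → Sorghum.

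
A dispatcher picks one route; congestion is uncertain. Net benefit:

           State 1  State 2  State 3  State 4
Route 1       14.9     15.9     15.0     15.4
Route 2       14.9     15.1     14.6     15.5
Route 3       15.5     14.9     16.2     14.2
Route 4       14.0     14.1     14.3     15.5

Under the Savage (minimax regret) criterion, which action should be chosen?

Column bests: State 1=15.5, State 2=15.9, State 3=16.2, State 4=15.5.
Route 1 regrets: 0.6, 0.0, 1.2, 0.1 → max 1.2
Route 2 regrets: 0.6, 0.8, 1.6, 0.0 → max 1.6
Route 3 regrets: 0.0, 1.0, 0.0, 1.3 → max 1.3
Route 4 regrets: 1.5, 1.8, 1.9, 0.0 → max 1.9
Smallest max regret = 1.2 → Route 1.

Route 1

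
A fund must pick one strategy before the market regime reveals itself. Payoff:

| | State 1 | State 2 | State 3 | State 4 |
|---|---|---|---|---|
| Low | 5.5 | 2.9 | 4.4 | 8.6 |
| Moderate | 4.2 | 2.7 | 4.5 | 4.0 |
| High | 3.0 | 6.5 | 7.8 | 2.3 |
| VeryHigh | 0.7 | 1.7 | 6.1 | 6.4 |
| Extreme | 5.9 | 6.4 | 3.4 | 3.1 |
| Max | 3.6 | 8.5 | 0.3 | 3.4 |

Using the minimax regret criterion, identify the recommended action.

Column bests: State 1=5.9, State 2=8.5, State 3=7.8, State 4=8.6.
Low regrets: 0.4, 5.6, 3.4, 0.0 → max 5.6
Moderate regrets: 1.7, 5.8, 3.3, 4.6 → max 5.8
High regrets: 2.9, 2.0, 0.0, 6.3 → max 6.3
VeryHigh regrets: 5.2, 6.8, 1.7, 2.2 → max 6.8
Extreme regrets: 0.0, 2.1, 4.4, 5.5 → max 5.5
Max regrets: 2.3, 0.0, 7.5, 5.2 → max 7.5
Smallest max regret = 5.5 → Extreme.

Extreme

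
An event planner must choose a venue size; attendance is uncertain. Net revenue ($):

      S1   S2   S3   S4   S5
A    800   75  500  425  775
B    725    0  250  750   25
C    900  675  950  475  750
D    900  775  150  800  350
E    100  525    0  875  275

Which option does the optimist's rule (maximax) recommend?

Row maxima: A=800, B=750, C=950, D=900, E=875
Best best-case = 950 → C.

C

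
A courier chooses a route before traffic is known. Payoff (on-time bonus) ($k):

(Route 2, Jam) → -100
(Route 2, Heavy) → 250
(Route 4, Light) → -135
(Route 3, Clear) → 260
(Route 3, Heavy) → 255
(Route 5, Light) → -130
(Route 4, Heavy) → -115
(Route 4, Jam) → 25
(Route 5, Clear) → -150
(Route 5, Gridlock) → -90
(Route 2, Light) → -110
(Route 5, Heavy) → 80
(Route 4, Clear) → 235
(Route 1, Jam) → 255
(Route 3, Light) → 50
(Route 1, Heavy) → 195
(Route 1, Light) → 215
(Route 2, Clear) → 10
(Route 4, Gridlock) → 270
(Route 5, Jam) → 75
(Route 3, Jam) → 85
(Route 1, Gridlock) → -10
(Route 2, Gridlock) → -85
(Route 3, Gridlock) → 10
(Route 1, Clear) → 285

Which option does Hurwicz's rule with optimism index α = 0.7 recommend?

Route 1

Route 1: 0.7·285 + 0.3·(-10) = 196.5
Route 2: 0.7·250 + 0.3·(-110) = 142
Route 3: 0.7·260 + 0.3·10 = 185
Route 4: 0.7·270 + 0.3·(-135) = 148.5
Route 5: 0.7·80 + 0.3·(-150) = 11
Highest Hurwicz score = 196.5 → Route 1.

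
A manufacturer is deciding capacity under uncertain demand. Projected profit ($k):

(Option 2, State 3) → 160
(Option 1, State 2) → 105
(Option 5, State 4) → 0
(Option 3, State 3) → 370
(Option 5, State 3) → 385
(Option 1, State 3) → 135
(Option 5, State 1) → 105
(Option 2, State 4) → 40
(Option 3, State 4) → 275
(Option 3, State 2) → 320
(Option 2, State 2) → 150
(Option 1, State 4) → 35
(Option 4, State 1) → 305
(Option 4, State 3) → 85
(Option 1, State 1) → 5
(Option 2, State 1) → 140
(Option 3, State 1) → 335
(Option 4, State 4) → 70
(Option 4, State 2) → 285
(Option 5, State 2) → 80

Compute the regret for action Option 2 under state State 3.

Best payoff under State 3 is 385.
Regret = 385 − 160 = 225.

225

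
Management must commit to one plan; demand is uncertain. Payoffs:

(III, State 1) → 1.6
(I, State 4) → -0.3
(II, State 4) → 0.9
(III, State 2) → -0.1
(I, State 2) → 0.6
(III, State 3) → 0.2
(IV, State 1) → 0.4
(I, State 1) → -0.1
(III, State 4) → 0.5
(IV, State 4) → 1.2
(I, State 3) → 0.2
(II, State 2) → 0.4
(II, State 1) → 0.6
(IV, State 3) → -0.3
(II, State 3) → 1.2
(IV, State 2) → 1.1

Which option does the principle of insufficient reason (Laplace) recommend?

II

Row averages: I=0.1, II=0.775, III=0.55, IV=0.6
Highest average = 0.775 → II.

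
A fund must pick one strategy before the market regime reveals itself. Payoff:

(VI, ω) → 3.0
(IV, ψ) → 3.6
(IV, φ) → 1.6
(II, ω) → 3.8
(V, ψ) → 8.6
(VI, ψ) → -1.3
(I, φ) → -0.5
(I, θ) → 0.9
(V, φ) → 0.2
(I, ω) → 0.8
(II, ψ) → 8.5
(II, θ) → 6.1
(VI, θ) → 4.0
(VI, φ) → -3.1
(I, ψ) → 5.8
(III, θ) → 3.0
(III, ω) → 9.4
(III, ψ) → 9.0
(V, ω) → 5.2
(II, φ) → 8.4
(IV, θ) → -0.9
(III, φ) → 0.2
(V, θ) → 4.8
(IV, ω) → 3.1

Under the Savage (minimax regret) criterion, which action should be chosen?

Column bests: θ=6.1, φ=8.4, ψ=9.0, ω=9.4.
I regrets: 5.2, 8.9, 3.2, 8.6 → max 8.9
II regrets: 0.0, 0.0, 0.5, 5.6 → max 5.6
III regrets: 3.1, 8.2, 0.0, 0.0 → max 8.2
IV regrets: 7.0, 6.8, 5.4, 6.3 → max 7.0
V regrets: 1.3, 8.2, 0.4, 4.2 → max 8.2
VI regrets: 2.1, 11.5, 10.3, 6.4 → max 11.5
Smallest max regret = 5.6 → II.

II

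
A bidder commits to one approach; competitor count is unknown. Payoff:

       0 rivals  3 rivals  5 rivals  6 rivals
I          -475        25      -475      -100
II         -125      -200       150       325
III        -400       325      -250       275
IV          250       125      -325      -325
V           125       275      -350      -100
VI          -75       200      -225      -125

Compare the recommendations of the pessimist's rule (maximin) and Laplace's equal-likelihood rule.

maximin → II; laplace → II (agree)

Row minima: I=-475, II=-200, III=-400, IV=-325, V=-350, VI=-225
Best worst-case = -200 → II.
Row averages: I=-256.25, II=37.5, III=-12.5, IV=-68.75, V=-12.5, VI=-56.25
Highest average = 37.5 → II.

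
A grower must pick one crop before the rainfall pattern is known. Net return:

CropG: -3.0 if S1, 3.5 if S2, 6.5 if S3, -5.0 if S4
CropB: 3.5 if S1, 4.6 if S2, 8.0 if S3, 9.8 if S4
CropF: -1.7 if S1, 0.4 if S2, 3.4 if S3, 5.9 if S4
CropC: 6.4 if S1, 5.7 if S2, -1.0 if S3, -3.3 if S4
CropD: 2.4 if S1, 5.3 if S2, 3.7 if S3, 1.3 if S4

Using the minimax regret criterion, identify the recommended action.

Column bests: S1=6.4, S2=5.7, S3=8.0, S4=9.8.
CropG regrets: 9.4, 2.2, 1.5, 14.8 → max 14.8
CropB regrets: 2.9, 1.1, 0.0, 0.0 → max 2.9
CropF regrets: 8.1, 5.3, 4.6, 3.9 → max 8.1
CropC regrets: 0.0, 0.0, 9.0, 13.1 → max 13.1
CropD regrets: 4.0, 0.4, 4.3, 8.5 → max 8.5
Smallest max regret = 2.9 → CropB.

CropB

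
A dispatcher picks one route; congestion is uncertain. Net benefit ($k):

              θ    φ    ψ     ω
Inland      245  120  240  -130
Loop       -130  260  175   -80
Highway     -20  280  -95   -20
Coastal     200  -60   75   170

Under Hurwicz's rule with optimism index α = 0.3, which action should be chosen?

Coastal

Inland: 0.3·245 + 0.7·(-130) = -17.5
Loop: 0.3·260 + 0.7·(-130) = -13
Highway: 0.3·280 + 0.7·(-95) = 17.5
Coastal: 0.3·200 + 0.7·(-60) = 18
Highest Hurwicz score = 18 → Coastal.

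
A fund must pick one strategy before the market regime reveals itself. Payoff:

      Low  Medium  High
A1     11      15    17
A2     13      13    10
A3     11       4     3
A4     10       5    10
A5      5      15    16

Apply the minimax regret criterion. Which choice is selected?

Column bests: Low=13, Medium=15, High=17.
A1 regrets: 2, 0, 0 → max 2
A2 regrets: 0, 2, 7 → max 7
A3 regrets: 2, 11, 14 → max 14
A4 regrets: 3, 10, 7 → max 10
A5 regrets: 8, 0, 1 → max 8
Smallest max regret = 2 → A1.

A1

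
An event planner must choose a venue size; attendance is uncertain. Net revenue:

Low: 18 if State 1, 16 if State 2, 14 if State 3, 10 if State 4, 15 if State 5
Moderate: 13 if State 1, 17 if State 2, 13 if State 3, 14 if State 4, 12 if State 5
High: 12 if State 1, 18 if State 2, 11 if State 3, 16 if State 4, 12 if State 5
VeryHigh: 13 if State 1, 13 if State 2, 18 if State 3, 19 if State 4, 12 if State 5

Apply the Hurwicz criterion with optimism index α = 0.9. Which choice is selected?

Low: 0.9·18 + 0.1·10 = 17.2
Moderate: 0.9·17 + 0.1·12 = 16.5
High: 0.9·18 + 0.1·11 = 17.3
VeryHigh: 0.9·19 + 0.1·12 = 18.3
Highest Hurwicz score = 18.3 → VeryHigh.

VeryHigh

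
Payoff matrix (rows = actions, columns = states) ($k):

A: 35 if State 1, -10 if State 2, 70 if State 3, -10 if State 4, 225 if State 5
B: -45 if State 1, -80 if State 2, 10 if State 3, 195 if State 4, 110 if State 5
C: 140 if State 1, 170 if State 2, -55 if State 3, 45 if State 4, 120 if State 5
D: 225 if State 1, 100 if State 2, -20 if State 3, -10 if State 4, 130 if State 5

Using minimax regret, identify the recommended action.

C

Column bests: State 1=225, State 2=170, State 3=70, State 4=195, State 5=225.
A regrets: 190, 180, 0, 205, 0 → max 205
B regrets: 270, 250, 60, 0, 115 → max 270
C regrets: 85, 0, 125, 150, 105 → max 150
D regrets: 0, 70, 90, 205, 95 → max 205
Smallest max regret = 150 → C.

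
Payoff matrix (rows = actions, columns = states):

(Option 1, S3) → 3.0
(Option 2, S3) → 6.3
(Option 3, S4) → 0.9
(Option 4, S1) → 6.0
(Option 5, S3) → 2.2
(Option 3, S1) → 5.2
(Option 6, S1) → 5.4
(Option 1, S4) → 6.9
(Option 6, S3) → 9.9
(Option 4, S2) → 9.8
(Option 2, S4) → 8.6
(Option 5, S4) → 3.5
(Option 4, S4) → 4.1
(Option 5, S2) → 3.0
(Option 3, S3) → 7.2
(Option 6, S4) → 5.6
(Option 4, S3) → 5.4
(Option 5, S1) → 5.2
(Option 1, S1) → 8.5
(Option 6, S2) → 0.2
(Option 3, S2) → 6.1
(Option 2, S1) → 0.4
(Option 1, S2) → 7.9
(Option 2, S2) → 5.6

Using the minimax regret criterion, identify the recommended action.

Option 4

Column bests: S1=8.5, S2=9.8, S3=9.9, S4=8.6.
Option 1 regrets: 0.0, 1.9, 6.9, 1.7 → max 6.9
Option 2 regrets: 8.1, 4.2, 3.6, 0.0 → max 8.1
Option 3 regrets: 3.3, 3.7, 2.7, 7.7 → max 7.7
Option 4 regrets: 2.5, 0.0, 4.5, 4.5 → max 4.5
Option 5 regrets: 3.3, 6.8, 7.7, 5.1 → max 7.7
Option 6 regrets: 3.1, 9.6, 0.0, 3.0 → max 9.6
Smallest max regret = 4.5 → Option 4.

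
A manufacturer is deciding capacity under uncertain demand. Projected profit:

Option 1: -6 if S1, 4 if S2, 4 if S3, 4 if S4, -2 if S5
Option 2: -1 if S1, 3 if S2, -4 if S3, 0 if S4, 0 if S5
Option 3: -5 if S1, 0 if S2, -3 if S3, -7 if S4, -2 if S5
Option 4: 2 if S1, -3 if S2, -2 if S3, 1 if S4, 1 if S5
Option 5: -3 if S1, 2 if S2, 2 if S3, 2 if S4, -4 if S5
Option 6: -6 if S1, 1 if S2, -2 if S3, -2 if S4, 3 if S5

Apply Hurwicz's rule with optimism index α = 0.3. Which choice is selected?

Option 1: 0.3·4 + 0.7·(-6) = -3
Option 2: 0.3·3 + 0.7·(-4) = -1.9
Option 3: 0.3·0 + 0.7·(-7) = -4.9
Option 4: 0.3·2 + 0.7·(-3) = -1.5
Option 5: 0.3·2 + 0.7·(-4) = -2.2
Option 6: 0.3·3 + 0.7·(-6) = -3.3
Highest Hurwicz score = -1.5 → Option 4.

Option 4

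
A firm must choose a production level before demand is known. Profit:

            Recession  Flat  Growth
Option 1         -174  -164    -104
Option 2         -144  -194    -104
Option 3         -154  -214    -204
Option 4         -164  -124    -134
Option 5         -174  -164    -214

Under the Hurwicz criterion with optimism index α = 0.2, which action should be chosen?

Option 4

Option 1: 0.2·(-104) + 0.8·(-174) = -160
Option 2: 0.2·(-104) + 0.8·(-194) = -176
Option 3: 0.2·(-154) + 0.8·(-214) = -202
Option 4: 0.2·(-124) + 0.8·(-164) = -156
Option 5: 0.2·(-164) + 0.8·(-214) = -204
Highest Hurwicz score = -156 → Option 4.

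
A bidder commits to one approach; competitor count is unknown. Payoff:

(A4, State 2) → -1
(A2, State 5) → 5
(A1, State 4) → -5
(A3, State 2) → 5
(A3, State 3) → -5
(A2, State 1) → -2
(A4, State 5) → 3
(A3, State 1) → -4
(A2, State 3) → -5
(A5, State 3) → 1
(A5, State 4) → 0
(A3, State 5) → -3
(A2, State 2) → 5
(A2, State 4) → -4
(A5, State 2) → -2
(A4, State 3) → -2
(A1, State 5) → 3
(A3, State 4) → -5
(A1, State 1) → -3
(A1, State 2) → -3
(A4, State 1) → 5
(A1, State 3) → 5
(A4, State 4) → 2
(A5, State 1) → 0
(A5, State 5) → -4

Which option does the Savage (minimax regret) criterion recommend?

Column bests: State 1=5, State 2=5, State 3=5, State 4=2, State 5=5.
A1 regrets: 8, 8, 0, 7, 2 → max 8
A2 regrets: 7, 0, 10, 6, 0 → max 10
A3 regrets: 9, 0, 10, 7, 8 → max 10
A4 regrets: 0, 6, 7, 0, 2 → max 7
A5 regrets: 5, 7, 4, 2, 9 → max 9
Smallest max regret = 7 → A4.

A4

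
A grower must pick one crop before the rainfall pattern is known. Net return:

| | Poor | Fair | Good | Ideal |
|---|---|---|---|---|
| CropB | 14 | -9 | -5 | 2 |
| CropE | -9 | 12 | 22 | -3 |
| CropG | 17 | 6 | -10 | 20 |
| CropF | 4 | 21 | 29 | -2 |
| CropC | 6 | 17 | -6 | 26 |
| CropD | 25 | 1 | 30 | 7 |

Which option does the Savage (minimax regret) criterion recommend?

Column bests: Poor=25, Fair=21, Good=30, Ideal=26.
CropB regrets: 11, 30, 35, 24 → max 35
CropE regrets: 34, 9, 8, 29 → max 34
CropG regrets: 8, 15, 40, 6 → max 40
CropF regrets: 21, 0, 1, 28 → max 28
CropC regrets: 19, 4, 36, 0 → max 36
CropD regrets: 0, 20, 0, 19 → max 20
Smallest max regret = 20 → CropD.

CropD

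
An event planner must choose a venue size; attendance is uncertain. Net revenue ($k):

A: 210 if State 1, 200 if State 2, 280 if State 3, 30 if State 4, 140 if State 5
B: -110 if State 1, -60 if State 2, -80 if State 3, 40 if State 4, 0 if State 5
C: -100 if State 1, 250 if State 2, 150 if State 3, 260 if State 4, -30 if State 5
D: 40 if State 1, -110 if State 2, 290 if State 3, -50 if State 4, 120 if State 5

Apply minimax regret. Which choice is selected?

A

Column bests: State 1=210, State 2=250, State 3=290, State 4=260, State 5=140.
A regrets: 0, 50, 10, 230, 0 → max 230
B regrets: 320, 310, 370, 220, 140 → max 370
C regrets: 310, 0, 140, 0, 170 → max 310
D regrets: 170, 360, 0, 310, 20 → max 360
Smallest max regret = 230 → A.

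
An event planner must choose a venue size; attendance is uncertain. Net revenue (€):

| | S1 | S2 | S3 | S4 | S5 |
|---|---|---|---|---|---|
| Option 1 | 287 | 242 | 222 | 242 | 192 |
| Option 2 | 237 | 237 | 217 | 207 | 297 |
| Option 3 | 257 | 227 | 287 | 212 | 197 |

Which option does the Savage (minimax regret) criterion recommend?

Option 2

Column bests: S1=287, S2=242, S3=287, S4=242, S5=297.
Option 1 regrets: 0, 0, 65, 0, 105 → max 105
Option 2 regrets: 50, 5, 70, 35, 0 → max 70
Option 3 regrets: 30, 15, 0, 30, 100 → max 100
Smallest max regret = 70 → Option 2.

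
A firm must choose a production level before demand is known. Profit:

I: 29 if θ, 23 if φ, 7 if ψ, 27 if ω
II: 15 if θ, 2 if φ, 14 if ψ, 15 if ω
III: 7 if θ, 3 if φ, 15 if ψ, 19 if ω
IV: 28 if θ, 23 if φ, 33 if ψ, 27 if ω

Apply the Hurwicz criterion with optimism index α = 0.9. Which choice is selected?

I: 0.9·29 + 0.1·7 = 26.8
II: 0.9·15 + 0.1·2 = 13.7
III: 0.9·19 + 0.1·3 = 17.4
IV: 0.9·33 + 0.1·23 = 32
Highest Hurwicz score = 32 → IV.

IV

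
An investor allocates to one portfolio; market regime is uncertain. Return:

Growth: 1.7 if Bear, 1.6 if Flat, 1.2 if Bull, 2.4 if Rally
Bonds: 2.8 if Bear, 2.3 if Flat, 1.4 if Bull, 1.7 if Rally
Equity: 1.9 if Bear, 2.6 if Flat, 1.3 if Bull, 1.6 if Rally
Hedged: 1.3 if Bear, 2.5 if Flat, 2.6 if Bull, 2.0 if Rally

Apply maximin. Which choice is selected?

Row minima: Growth=1.2, Bonds=1.4, Equity=1.3, Hedged=1.3
Best worst-case = 1.4 → Bonds.

Bonds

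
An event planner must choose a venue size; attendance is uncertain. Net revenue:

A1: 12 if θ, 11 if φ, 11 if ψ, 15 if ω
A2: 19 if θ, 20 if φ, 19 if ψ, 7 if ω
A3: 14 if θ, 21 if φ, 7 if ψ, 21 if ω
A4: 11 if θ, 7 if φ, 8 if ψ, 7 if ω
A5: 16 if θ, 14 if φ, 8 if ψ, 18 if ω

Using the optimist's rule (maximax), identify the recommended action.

A3

Row maxima: A1=15, A2=20, A3=21, A4=11, A5=18
Best best-case = 21 → A3.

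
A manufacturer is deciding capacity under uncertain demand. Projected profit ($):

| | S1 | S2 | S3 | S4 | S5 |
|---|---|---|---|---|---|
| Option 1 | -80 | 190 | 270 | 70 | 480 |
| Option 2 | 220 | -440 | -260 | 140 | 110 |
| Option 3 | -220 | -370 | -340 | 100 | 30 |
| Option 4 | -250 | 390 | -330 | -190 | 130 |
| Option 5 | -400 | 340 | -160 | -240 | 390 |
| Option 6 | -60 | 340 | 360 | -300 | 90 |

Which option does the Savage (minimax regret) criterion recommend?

Option 1

Column bests: S1=220, S2=390, S3=360, S4=140, S5=480.
Option 1 regrets: 300, 200, 90, 70, 0 → max 300
Option 2 regrets: 0, 830, 620, 0, 370 → max 830
Option 3 regrets: 440, 760, 700, 40, 450 → max 760
Option 4 regrets: 470, 0, 690, 330, 350 → max 690
Option 5 regrets: 620, 50, 520, 380, 90 → max 620
Option 6 regrets: 280, 50, 0, 440, 390 → max 440
Smallest max regret = 300 → Option 1.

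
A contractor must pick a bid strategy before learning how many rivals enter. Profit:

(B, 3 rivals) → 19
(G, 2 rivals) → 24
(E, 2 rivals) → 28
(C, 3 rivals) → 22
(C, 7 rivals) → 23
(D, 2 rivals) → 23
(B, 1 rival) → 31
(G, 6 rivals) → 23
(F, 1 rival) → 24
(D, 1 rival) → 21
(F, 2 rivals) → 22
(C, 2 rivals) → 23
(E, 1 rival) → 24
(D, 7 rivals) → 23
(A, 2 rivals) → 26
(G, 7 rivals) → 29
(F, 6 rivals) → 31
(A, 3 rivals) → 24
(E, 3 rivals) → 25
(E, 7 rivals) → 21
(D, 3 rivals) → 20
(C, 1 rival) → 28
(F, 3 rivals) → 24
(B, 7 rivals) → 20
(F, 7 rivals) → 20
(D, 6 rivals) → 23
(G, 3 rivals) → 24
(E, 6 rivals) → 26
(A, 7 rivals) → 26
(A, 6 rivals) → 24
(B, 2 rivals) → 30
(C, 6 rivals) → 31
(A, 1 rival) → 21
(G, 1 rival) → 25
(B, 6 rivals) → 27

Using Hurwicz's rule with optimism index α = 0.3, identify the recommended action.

G

A: 0.3·26 + 0.7·21 = 22.5
B: 0.3·31 + 0.7·19 = 22.6
C: 0.3·31 + 0.7·22 = 24.7
D: 0.3·23 + 0.7·20 = 20.9
E: 0.3·28 + 0.7·21 = 23.1
F: 0.3·31 + 0.7·20 = 23.3
G: 0.3·29 + 0.7·23 = 24.8
Highest Hurwicz score = 24.8 → G.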